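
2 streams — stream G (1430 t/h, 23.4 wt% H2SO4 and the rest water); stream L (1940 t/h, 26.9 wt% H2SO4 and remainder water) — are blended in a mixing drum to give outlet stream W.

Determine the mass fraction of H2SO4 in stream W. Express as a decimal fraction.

Total flow out = 1430 + 1940 = 3370 t/h.
H2SO4 in = 1430×0.234 + 1940×0.269 = 856.48 t/h.
H2SO4 mass fraction in W = 856.48/3370 = 0.2541.

0.2541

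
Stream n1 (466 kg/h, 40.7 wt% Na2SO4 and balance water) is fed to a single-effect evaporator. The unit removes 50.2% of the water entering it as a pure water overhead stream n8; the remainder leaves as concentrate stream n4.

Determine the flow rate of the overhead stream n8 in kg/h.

water entering = 466×0.593 = 276.34 kg/h; overhead removed = 0.502×276.34 = 138.72 kg/h.

138.7 kg/h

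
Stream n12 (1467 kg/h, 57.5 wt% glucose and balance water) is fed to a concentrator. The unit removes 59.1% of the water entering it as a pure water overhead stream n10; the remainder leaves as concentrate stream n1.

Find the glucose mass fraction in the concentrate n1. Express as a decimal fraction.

0.768

glucose is not removed: 1467×0.575 = 843.52 kg/h of glucose enters n1.
water entering = 1467×0.425 = 623.48 kg/h; overhead removed = 0.591×623.48 = 368.47 kg/h.
Concentrate = 1467 − 368.47 = 1098.5 kg/h.
Mass fraction = 843.52/1098.5 = 0.768.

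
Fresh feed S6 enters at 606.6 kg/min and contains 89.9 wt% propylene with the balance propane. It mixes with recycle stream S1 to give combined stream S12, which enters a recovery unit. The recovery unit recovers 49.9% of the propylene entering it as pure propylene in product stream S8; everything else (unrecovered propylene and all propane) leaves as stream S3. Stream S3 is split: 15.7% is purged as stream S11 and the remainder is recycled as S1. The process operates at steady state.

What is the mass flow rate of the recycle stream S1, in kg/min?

propane enters only via S6 and leaves only via the purge: 606.6×0.101 = 0.157×(propane in S3), and the recovery unit passes all propane, so propane in S12 = propane in S3 = 390.23 kg/min.
propylene in S12: m_A = 606.6×0.899 + (1−0.157)·(1−0.499)·m_A, so m_A = 545.33/0.5777 = 944.04 kg/min.
S3 = (1−0.499)×944.04 + 390.23 = 863.2 kg/min.
Recycle S1 = (1−0.157)×863.2 = 727.68 kg/min.

727.7 kg/min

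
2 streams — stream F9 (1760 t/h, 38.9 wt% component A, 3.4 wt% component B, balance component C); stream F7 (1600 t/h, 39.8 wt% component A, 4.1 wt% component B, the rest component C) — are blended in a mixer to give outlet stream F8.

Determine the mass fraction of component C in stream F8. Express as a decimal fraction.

Total flow out = 1760 + 1600 = 3360 t/h.
component C in = 1760×0.577 + 1600×0.561 = 1913.1 t/h.
component C mass fraction in F8 = 1913.1/3360 = 0.5694.

0.5694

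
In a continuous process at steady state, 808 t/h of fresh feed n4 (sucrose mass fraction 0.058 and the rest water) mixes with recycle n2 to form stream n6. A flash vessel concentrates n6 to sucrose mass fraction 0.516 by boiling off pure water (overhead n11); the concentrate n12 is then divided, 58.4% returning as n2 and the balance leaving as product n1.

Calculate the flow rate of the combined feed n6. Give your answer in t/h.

935.5 t/h

Overall sucrose balance (none leaves overhead): sucrose in fresh feed = sucrose in product, i.e. 808×0.058 = (1−0.584)·n12·0.516.
n12 = 46.864/(0.516×0.416) = 218.32 t/h.
Recycle n2 = 0.584×218.32 = 127.5 t/h.
Combined feed n6 = 808 + 127.5 = 935.5 t/h.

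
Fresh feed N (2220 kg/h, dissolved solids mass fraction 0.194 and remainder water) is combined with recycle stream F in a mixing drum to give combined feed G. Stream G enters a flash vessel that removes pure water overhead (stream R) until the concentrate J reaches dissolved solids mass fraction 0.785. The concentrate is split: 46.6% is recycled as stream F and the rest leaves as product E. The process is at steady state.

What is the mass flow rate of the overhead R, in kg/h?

Overall dissolved solids balance (none leaves overhead): dissolved solids in fresh feed = dissolved solids in product, i.e. 2220×0.194 = (1−0.466)·J·0.785.
J = 430.68/(0.785×0.534) = 1027.4 kg/h.
Recycle F = 0.466×1027.4 = 478.77 kg/h.
Combined feed G = 2220 + 478.77 = 2698.8 kg/h.
Overhead R = G − J = 2698.8 − 1027.4 = 1671.4 kg/h.

1671 kg/h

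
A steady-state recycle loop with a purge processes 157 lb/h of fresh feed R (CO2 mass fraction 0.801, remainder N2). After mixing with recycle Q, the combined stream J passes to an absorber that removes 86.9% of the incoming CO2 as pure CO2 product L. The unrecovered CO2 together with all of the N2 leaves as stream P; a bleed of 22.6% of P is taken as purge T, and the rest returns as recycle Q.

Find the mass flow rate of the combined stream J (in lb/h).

278.2 lb/h

N2 enters only via R and leaves only via the purge: 157×0.199 = 0.226×(N2 in P), and the absorber passes all N2, so N2 in J = N2 in P = 138.24 lb/h.
CO2 in J: m_A = 157×0.801 + (1−0.226)·(1−0.869)·m_A, so m_A = 125.76/0.8986 = 139.95 lb/h.
J = 139.95 + 138.24 = 278.19 lb/h.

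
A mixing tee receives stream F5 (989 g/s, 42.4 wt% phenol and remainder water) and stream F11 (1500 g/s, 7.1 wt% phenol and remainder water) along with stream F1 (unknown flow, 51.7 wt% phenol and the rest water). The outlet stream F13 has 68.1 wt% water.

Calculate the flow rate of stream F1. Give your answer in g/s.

1354 g/s

Let F1 be the unknown flow. Total out = 2489 + F1.
water balance: 1963.2 + 0.483·F1 = 0.681·(2489 + F1)
(0.483 − 0.681)·F1 = 0.681×2489 − 1963.2 = -268.15
F1 = -268.15 / -0.198 = 1354.3 g/s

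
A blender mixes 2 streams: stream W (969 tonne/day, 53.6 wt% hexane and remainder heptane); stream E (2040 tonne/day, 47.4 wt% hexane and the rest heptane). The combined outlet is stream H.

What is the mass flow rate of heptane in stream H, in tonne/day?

1523 tonne/day

heptane out = heptane in = 969×0.464 + 2040×0.526 = 1522.7 tonne/day.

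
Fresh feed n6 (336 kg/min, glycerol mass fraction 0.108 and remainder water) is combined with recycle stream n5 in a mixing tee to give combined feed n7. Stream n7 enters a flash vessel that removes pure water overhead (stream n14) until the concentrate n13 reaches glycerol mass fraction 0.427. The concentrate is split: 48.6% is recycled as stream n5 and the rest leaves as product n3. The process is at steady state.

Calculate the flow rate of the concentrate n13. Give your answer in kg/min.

Overall glycerol balance (none leaves overhead): glycerol in fresh feed = glycerol in product, i.e. 336×0.108 = (1−0.486)·n13·0.427.
n13 = 36.288/(0.427×0.514) = 165.34 kg/min.

165.3 kg/min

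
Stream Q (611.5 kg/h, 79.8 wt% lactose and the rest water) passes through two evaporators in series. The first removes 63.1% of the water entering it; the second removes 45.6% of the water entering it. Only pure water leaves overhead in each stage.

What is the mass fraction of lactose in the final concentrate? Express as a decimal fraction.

water in feed = 611.5×0.202 = 123.52 kg/h.
After stage 1: water left = (1−0.631)×123.52 = 45.58; stream total = 533.56 kg/h.
After stage 2: water left = (1−0.456)×45.58 = 24.796; final concentrate = 512.77 kg/h.
lactose fraction = 487.98/512.77 = 0.952.

0.952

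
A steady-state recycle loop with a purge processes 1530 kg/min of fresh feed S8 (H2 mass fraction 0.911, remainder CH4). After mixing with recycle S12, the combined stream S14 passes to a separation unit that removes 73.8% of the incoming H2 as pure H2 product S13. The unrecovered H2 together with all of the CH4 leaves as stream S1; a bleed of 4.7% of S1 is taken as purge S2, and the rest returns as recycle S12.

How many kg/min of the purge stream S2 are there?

159 kg/min

CH4 enters only via S8 and leaves only via the purge: 1530×0.089 = 0.047×(CH4 in S1), and the separation unit passes all CH4, so CH4 in S14 = CH4 in S1 = 2897.2 kg/min.
H2 in S14: m_A = 1530×0.911 + (1−0.047)·(1−0.738)·m_A, so m_A = 1393.8/0.7503 = 1857.7 kg/min.
S1 = (1−0.738)×1857.7 + 2897.2 = 3383.9 kg/min.
Purge S2 = 0.047×3383.9 = 159.05 kg/min.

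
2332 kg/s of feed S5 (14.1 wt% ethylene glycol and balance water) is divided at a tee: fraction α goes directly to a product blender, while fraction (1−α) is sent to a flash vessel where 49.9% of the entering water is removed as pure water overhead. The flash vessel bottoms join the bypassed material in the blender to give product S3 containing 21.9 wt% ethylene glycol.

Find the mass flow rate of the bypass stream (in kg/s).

All 2332×0.141 = 328.81 kg/s of ethylene glycol reaches S3, so S3 = 328.81/0.219 = 1501.4 kg/s and vapour = 830.58 kg/s.
The evaporator receives (1−α)·2332 of feed at 0.859 water and removes 0.499 of that water:
0.499×0.859×(1−α)×2332 = 830.58
(1−α) = 830.58/999.59 = 0.8309;  α = 0.1691.
Bypass flow = 0.1691×2332 = 394.31 kg/s.

394.3 kg/s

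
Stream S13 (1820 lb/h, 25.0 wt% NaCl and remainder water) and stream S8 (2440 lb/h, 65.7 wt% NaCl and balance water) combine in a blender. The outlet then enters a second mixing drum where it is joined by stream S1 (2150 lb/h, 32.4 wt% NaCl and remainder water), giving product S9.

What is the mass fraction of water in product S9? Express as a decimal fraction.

Overall, product flow = 6410 lb/h.
water in = 1820×0.750 + 2440×0.343 + 2150×0.676 = 3655.3 lb/h.
water fraction in S9 = 0.570.

0.570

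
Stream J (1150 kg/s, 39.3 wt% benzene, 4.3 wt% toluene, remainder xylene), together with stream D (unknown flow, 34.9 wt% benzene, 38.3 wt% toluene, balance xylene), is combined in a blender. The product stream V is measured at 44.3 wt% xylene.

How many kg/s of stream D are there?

795.1 kg/s

Let D be the unknown flow. Total out = 1150 + D.
xylene balance: 648.6 + 0.268·D = 0.443·(1150 + D)
(0.268 − 0.443)·D = 0.443×1150 − 648.6 = -139.15
D = -139.15 / -0.175 = 795.14 kg/s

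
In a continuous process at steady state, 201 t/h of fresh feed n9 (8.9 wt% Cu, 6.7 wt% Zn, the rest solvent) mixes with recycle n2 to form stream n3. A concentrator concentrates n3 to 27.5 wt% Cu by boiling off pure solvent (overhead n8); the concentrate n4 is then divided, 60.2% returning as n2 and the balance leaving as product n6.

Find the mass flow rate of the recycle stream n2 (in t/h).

98.39 t/h

Overall Cu balance (none leaves overhead): Cu in fresh feed = Cu in product, i.e. 201×0.089 = (1−0.602)·n4·0.275.
n4 = 17.889/(0.275×0.398) = 163.44 t/h.
Recycle n2 = 0.602×163.44 = 98.394 t/h.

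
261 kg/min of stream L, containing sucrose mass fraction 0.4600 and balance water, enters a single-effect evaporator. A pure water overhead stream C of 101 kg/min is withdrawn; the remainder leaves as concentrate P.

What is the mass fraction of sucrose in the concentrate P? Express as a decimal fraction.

sucrose is not removed: 261×0.460 = 120.06 kg/min of sucrose enters P.
Concentrate = 261 − 101 = 160 kg/min.
Mass fraction = 120.06/160 = 0.7504.

0.7504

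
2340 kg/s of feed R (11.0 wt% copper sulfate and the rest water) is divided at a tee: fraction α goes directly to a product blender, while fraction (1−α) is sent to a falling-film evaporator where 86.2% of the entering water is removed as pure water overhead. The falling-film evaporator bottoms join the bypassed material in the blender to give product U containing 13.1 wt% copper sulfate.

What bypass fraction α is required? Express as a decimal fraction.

All 2340×0.110 = 257.4 kg/s of copper sulfate reaches U, so U = 257.4/0.131 = 1964.9 kg/s and vapour = 375.11 kg/s.
The evaporator receives (1−α)·2340 of feed at 0.890 water and removes 0.862 of that water:
0.862×0.890×(1−α)×2340 = 375.11
(1−α) = 375.11/1795.2 = 0.2090;  α = 0.7910.

0.791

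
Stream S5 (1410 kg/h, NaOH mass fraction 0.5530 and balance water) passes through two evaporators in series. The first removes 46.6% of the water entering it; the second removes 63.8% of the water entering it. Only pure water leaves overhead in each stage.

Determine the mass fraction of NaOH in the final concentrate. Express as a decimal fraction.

water in feed = 1410×0.447 = 630.27 kg/h.
After stage 1: water left = (1−0.466)×630.27 = 336.56; stream total = 1116.3 kg/h.
After stage 2: water left = (1−0.638)×336.56 = 121.84; final concentrate = 901.57 kg/h.
NaOH fraction = 779.73/901.57 = 0.8649.

0.8649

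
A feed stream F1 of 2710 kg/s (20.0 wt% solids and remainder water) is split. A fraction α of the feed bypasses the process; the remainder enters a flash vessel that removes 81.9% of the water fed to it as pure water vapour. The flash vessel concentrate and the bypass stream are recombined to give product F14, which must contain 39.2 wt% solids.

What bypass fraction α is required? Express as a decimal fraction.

0.252

All 2710×0.200 = 542 kg/s of solids reaches F14, so F14 = 542/0.392 = 1382.7 kg/s and vapour = 1327.3 kg/s.
The evaporator receives (1−α)·2710 of feed at 0.800 water and removes 0.819 of that water:
0.819×0.800×(1−α)×2710 = 1327.3
(1−α) = 1327.3/1775.6 = 0.7476;  α = 0.2524.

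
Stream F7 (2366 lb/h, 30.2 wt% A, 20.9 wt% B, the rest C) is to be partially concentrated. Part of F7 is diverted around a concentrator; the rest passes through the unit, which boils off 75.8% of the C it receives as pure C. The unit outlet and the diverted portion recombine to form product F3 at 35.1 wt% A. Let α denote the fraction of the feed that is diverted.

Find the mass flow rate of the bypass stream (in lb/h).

1475 lb/h

All 2366×0.302 = 714.53 lb/h of A reaches F3, so F3 = 714.53/0.351 = 2035.7 lb/h and vapour = 330.3 lb/h.
The evaporator receives (1−α)·2366 of feed at 0.489 C and removes 0.758 of that C:
0.758×0.489×(1−α)×2366 = 330.3
(1−α) = 330.3/876.99 = 0.3766;  α = 0.6234.
Bypass flow = 0.6234×2366 = 1474.9 lb/h.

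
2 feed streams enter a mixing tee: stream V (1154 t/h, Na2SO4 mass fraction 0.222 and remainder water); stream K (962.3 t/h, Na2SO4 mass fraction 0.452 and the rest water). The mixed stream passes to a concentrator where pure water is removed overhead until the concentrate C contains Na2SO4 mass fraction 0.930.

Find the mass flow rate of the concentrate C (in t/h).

743.2 t/h

Na2SO4 entering = 1154×0.222 + 962.3×0.452 = 691.15 t/h.
All Na2SO4 reports to C, so C = 691.15/0.930 = 743.17 t/h.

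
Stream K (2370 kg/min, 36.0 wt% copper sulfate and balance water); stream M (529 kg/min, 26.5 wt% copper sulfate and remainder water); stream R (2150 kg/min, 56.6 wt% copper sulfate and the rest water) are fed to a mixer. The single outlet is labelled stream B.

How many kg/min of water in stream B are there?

water out = water in = 2370×0.640 + 529×0.735 + 2150×0.434 = 2838.7 kg/min.

2839 kg/min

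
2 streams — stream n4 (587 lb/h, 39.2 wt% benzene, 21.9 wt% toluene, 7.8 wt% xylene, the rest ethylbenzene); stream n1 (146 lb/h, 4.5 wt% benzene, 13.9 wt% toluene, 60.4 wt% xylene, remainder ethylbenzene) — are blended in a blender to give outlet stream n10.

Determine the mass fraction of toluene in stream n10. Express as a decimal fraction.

0.2031

Total flow out = 587 + 146 = 733 lb/h.
toluene in = 587×0.219 + 146×0.139 = 148.85 lb/h.
toluene mass fraction in n10 = 148.85/733 = 0.2031.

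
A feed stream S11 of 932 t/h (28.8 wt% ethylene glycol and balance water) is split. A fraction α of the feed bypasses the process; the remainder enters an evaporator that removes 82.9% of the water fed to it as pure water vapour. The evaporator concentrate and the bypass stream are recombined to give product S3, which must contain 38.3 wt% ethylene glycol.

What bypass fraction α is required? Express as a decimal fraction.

0.580

All 932×0.288 = 268.42 t/h of ethylene glycol reaches S3, so S3 = 268.42/0.383 = 700.83 t/h and vapour = 231.17 t/h.
The evaporator receives (1−α)·932 of feed at 0.712 water and removes 0.829 of that water:
0.829×0.712×(1−α)×932 = 231.17
(1−α) = 231.17/550.11 = 0.4202;  α = 0.5798.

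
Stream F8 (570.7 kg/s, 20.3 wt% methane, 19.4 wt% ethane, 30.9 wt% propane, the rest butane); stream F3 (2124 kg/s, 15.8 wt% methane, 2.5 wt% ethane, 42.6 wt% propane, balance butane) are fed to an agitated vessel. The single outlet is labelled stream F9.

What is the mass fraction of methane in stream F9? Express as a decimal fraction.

Total flow out = 570.7 + 2124 = 2694.7 kg/s.
methane in = 570.7×0.203 + 2124×0.158 = 451.44 kg/s.
methane mass fraction in F9 = 451.44/2694.7 = 0.168.

0.168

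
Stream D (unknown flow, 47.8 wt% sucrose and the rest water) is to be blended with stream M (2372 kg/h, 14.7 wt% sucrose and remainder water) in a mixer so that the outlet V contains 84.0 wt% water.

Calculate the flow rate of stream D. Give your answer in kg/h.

Let D be the unknown flow. Total out = 2372 + D.
water balance: 2023.3 + 0.522·D = 0.840·(2372 + D)
(0.522 − 0.840)·D = 0.840×2372 − 2023.3 = -30.836
D = -30.836 / -0.318 = 96.969 kg/h

96.97 kg/h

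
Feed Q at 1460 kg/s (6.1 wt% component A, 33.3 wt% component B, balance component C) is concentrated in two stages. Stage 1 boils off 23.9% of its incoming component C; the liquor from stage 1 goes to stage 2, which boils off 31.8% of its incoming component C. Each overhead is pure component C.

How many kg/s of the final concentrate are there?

component C in feed = 1460×0.606 = 884.76 kg/s.
After stage 1: component C left = (1−0.239)×884.76 = 673.3; stream total = 1248.5 kg/s.
After stage 2: component C left = (1−0.318)×673.3 = 459.19; final concentrate = 1034.4 kg/s.

1034 kg/s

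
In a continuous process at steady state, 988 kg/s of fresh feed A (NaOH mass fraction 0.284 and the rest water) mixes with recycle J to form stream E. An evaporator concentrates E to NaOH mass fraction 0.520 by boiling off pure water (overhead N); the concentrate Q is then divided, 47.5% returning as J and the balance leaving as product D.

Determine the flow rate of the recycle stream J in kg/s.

Overall NaOH balance (none leaves overhead): NaOH in fresh feed = NaOH in product, i.e. 988×0.284 = (1−0.475)·Q·0.520.
Q = 280.59/(0.520×0.525) = 1027.8 kg/s.
Recycle J = 0.475×1027.8 = 488.21 kg/s.

488.2 kg/s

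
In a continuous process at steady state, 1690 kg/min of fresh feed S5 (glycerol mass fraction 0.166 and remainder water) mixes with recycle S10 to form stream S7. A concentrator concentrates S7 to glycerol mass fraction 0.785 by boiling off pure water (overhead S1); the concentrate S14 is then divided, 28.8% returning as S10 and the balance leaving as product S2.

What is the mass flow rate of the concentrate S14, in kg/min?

501.9 kg/min

Overall glycerol balance (none leaves overhead): glycerol in fresh feed = glycerol in product, i.e. 1690×0.166 = (1−0.288)·S14·0.785.
S14 = 280.54/(0.785×0.712) = 501.93 kg/min.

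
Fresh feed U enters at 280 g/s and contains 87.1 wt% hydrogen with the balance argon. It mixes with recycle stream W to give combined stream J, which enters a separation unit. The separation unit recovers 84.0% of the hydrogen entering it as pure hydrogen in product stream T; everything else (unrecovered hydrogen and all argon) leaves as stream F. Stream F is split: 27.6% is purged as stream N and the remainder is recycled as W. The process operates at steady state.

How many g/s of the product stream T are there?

hydrogen in J: m_A = 280×0.871 + (1−0.276)·(1−0.840)·m_A, so m_A = 243.88/0.8842 = 275.83 g/s.
Product T = 0.840×275.83 = 231.7 g/s.

231.7 g/s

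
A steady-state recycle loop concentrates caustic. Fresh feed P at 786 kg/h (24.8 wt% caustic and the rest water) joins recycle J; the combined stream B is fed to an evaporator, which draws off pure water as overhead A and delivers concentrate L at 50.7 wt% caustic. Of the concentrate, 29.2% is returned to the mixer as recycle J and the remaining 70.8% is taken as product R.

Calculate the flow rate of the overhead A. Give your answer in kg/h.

401.5 kg/h

Overall caustic balance (none leaves overhead): caustic in fresh feed = caustic in product, i.e. 786×0.248 = (1−0.292)·L·0.507.
L = 194.93/(0.507×0.708) = 543.04 kg/h.
Recycle J = 0.292×543.04 = 158.57 kg/h.
Combined feed B = 786 + 158.57 = 944.57 kg/h.
Overhead A = B − L = 944.57 − 543.04 = 401.53 kg/h.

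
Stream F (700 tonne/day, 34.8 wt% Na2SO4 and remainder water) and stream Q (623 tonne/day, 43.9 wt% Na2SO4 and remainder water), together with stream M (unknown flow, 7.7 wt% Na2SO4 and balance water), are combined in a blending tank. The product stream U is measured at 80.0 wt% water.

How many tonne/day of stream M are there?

Let M be the unknown flow. Total out = 1323 + M.
water balance: 805.9 + 0.923·M = 0.800·(1323 + M)
(0.923 − 0.800)·M = 0.800×1323 − 805.9 = 252.5
M = 252.5 / 0.123 = 2052.8 tonne/day

2053 tonne/day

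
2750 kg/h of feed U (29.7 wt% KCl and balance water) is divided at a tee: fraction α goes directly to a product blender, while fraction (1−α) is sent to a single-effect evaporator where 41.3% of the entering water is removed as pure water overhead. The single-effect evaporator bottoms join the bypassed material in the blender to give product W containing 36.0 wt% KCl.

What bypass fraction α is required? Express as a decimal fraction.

All 2750×0.297 = 816.75 kg/h of KCl reaches W, so W = 816.75/0.360 = 2268.8 kg/h and vapour = 481.25 kg/h.
The evaporator receives (1−α)·2750 of feed at 0.703 water and removes 0.413 of that water:
0.413×0.703×(1−α)×2750 = 481.25
(1−α) = 481.25/798.43 = 0.6027;  α = 0.3973.

0.397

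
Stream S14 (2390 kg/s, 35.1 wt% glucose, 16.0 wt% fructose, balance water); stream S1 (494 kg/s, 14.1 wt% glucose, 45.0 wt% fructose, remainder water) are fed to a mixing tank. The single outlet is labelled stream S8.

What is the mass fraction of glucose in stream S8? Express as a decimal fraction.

0.3150

Total flow out = 2390 + 494 = 2884 kg/s.
glucose in = 2390×0.351 + 494×0.141 = 908.54 kg/s.
glucose mass fraction in S8 = 908.54/2884 = 0.3150.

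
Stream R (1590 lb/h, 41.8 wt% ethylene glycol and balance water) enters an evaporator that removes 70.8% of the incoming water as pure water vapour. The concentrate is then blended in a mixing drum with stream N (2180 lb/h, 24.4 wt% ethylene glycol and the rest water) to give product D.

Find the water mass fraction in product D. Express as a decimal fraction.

0.616

Vapour removed = 0.708×0.582×1590 = 655.17 lb/h; concentrate = 934.83 lb/h.
water reaching the mixer = 270.21 (from concentrate) + 2180×0.756 = 1918.3 lb/h.
Product flow = 934.83 + 2180 = 3114.8 lb/h; water fraction = 0.616.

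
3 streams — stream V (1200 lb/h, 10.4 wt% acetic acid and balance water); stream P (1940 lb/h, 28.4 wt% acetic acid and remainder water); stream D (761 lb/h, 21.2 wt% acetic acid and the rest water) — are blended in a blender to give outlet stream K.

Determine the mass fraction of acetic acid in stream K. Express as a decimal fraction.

Total flow out = 1200 + 1940 + 761 = 3901 lb/h.
acetic acid in = 1200×0.104 + 1940×0.284 + 761×0.212 = 837.09 lb/h.
acetic acid mass fraction in K = 837.09/3901 = 0.215.

0.215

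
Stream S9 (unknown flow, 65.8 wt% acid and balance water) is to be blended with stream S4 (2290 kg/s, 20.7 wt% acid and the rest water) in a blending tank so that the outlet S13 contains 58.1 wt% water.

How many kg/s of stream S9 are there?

2031 kg/s

Let S9 be the unknown flow. Total out = 2290 + S9.
water balance: 1816 + 0.342·S9 = 0.581·(2290 + S9)
(0.342 − 0.581)·S9 = 0.581×2290 − 1816 = -485.48
S9 = -485.48 / -0.239 = 2031.3 kg/s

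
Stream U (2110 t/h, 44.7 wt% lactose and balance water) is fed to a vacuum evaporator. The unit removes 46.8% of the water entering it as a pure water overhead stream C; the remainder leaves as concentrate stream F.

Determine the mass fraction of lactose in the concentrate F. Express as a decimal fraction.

0.603

lactose is not removed: 2110×0.447 = 943.17 t/h of lactose enters F.
water entering = 2110×0.553 = 1166.8 t/h; overhead removed = 0.468×1166.8 = 546.08 t/h.
Concentrate = 2110 − 546.08 = 1563.9 t/h.
Mass fraction = 943.17/1563.9 = 0.603.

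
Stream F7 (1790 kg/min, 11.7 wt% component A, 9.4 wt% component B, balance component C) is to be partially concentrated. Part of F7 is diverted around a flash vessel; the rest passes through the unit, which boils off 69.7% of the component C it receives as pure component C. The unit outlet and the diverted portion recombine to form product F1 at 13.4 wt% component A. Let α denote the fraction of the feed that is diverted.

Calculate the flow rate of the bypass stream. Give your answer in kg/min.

1377 kg/min

All 1790×0.117 = 209.43 kg/min of component A reaches F1, so F1 = 209.43/0.134 = 1562.9 kg/min and vapour = 227.09 kg/min.
The evaporator receives (1−α)·1790 of feed at 0.789 component C and removes 0.697 of that component C:
0.697×0.789×(1−α)×1790 = 227.09
(1−α) = 227.09/984.38 = 0.2307;  α = 0.7693.
Bypass flow = 0.7693×1790 = 1377.1 kg/min.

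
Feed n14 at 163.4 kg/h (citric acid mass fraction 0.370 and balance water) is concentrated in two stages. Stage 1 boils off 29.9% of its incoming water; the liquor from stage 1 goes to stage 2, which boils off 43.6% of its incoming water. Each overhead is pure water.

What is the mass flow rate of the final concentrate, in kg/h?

101.2 kg/h

water in feed = 163.4×0.630 = 102.94 kg/h.
After stage 1: water left = (1−0.299)×102.94 = 72.162; stream total = 132.62 kg/h.
After stage 2: water left = (1−0.436)×72.162 = 40.7; final concentrate = 101.16 kg/h.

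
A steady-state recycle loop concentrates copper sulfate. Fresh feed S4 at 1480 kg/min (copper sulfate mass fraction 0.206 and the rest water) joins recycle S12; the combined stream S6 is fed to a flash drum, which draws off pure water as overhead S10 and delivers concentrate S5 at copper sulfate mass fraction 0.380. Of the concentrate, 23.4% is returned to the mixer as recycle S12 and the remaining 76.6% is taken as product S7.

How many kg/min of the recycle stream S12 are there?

Overall copper sulfate balance (none leaves overhead): copper sulfate in fresh feed = copper sulfate in product, i.e. 1480×0.206 = (1−0.234)·S5·0.380.
S5 = 304.88/(0.380×0.766) = 1047.4 kg/min.
Recycle S12 = 0.234×1047.4 = 245.09 kg/min.

245.1 kg/min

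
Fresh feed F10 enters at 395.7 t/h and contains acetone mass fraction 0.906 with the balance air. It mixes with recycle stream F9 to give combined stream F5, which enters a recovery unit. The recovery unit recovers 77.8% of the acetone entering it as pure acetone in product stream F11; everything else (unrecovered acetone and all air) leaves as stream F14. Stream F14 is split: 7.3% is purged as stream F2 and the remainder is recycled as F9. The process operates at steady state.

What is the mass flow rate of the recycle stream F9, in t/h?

565.2 t/h

air enters only via F10 and leaves only via the purge: 395.7×0.094 = 0.073×(air in F14), and the recovery unit passes all air, so air in F5 = air in F14 = 509.53 t/h.
acetone in F5: m_A = 395.7×0.906 + (1−0.073)·(1−0.778)·m_A, so m_A = 358.5/0.7942 = 451.4 t/h.
F14 = (1−0.778)×451.4 + 509.53 = 609.74 t/h.
Recycle F9 = (1−0.073)×609.74 = 565.23 t/h.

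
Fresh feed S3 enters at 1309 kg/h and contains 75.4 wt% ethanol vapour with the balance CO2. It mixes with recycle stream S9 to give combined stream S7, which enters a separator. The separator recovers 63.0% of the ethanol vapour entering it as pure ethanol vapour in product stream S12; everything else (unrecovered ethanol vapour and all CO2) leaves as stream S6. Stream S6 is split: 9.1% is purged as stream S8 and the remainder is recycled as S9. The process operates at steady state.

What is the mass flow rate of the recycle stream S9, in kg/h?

3717 kg/h

CO2 enters only via S3 and leaves only via the purge: 1309×0.246 = 0.091×(CO2 in S6), and the separator passes all CO2, so CO2 in S7 = CO2 in S6 = 3538.6 kg/h.
ethanol vapour in S7: m_A = 1309×0.754 + (1−0.091)·(1−0.630)·m_A, so m_A = 986.99/0.6637 = 1487.2 kg/h.
S6 = (1−0.630)×1487.2 + 3538.6 = 4088.9 kg/h.
Recycle S9 = (1−0.091)×4088.9 = 3716.8 kg/h.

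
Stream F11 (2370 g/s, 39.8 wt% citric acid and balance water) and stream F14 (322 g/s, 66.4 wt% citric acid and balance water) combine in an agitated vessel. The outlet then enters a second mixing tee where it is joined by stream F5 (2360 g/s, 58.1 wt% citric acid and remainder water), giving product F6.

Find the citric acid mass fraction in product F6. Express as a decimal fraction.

Overall, product flow = 5052 g/s.
citric acid in = 2370×0.398 + 322×0.664 + 2360×0.581 = 2528.2 g/s.
citric acid fraction in F6 = 0.500.

0.500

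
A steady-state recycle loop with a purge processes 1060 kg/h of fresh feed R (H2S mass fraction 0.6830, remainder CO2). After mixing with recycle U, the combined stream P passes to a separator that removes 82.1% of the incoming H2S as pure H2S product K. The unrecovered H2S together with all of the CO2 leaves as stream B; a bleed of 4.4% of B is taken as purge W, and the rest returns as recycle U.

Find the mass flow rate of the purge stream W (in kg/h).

342.9 kg/h

CO2 enters only via R and leaves only via the purge: 1060×0.317 = 0.044×(CO2 in B), and the separator passes all CO2, so CO2 in P = CO2 in B = 7636.8 kg/h.
H2S in P: m_A = 1060×0.683 + (1−0.044)·(1−0.821)·m_A, so m_A = 723.98/0.8289 = 873.45 kg/h.
B = (1−0.821)×873.45 + 7636.8 = 7793.2 kg/h.
Purge W = 0.044×7793.2 = 342.9 kg/h.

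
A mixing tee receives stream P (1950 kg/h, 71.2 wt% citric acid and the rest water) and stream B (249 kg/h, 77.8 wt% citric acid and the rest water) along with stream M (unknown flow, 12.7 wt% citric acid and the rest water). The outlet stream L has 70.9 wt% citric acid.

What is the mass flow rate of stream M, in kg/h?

Let M be the unknown flow. Total out = 2199 + M.
citric acid balance: 1582.1 + 0.127·M = 0.709·(2199 + M)
(0.127 − 0.709)·M = 0.709×2199 − 1582.1 = -23.031
M = -23.031 / -0.582 = 39.572 kg/h

39.57 kg/h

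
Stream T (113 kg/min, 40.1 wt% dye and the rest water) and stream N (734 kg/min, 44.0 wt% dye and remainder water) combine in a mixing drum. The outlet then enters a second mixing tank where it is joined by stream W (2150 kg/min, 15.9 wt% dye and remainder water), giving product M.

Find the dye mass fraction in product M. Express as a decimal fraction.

Overall, product flow = 2997 kg/min.
dye in = 113×0.401 + 734×0.440 + 2150×0.159 = 710.12 kg/min.
dye fraction in M = 0.237.

0.237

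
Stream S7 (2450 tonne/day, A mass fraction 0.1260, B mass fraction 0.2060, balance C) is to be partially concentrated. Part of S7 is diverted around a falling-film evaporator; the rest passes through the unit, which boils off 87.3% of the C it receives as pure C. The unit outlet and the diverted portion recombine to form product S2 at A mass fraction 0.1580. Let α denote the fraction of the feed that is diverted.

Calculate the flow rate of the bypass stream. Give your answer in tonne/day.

1599 tonne/day

All 2450×0.126 = 308.7 tonne/day of A reaches S2, so S2 = 308.7/0.158 = 1953.8 tonne/day and vapour = 496.2 tonne/day.
The evaporator receives (1−α)·2450 of feed at 0.668 C and removes 0.873 of that C:
0.873×0.668×(1−α)×2450 = 496.2
(1−α) = 496.2/1428.8 = 0.3473;  α = 0.6527.
Bypass flow = 0.6527×2450 = 1599.1 tonne/day.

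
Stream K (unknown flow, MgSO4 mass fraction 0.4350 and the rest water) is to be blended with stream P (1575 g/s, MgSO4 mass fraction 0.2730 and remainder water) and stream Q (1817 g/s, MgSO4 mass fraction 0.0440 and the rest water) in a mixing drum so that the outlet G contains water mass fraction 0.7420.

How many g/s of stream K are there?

2063 g/s

Let K be the unknown flow. Total out = 3392 + K.
water balance: 2882.1 + 0.565·K = 0.742·(3392 + K)
(0.565 − 0.742)·K = 0.742×3392 − 2882.1 = -365.21
K = -365.21 / -0.177 = 2063.4 g/s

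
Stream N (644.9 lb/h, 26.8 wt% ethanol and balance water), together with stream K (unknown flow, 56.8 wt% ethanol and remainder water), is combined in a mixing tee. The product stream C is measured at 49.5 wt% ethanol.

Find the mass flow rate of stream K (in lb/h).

2005 lb/h

Let K be the unknown flow. Total out = 644.9 + K.
ethanol balance: 172.83 + 0.568·K = 0.495·(644.9 + K)
(0.568 − 0.495)·K = 0.495×644.9 − 172.83 = 146.39
K = 146.39 / 0.073 = 2005.4 lb/h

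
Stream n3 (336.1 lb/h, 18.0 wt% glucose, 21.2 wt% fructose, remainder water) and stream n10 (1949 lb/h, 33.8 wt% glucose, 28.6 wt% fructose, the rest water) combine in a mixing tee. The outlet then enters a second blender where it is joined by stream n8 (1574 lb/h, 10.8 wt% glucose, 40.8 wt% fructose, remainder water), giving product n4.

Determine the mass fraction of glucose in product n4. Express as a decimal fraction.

Overall, product flow = 3859.1 lb/h.
glucose in = 336.1×0.180 + 1949×0.338 + 1574×0.108 = 889.25 lb/h.
glucose fraction in n4 = 0.2304.

0.2304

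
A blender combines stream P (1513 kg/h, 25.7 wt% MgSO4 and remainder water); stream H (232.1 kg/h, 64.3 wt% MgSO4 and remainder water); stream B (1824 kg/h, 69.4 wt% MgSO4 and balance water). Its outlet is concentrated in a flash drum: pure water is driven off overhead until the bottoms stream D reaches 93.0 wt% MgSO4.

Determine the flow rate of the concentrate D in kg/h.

MgSO4 entering = 1513×0.257 + 232.1×0.643 + 1824×0.694 = 1803.9 kg/h.
All MgSO4 reports to D, so D = 1803.9/0.930 = 1939.7 kg/h.

1940 kg/h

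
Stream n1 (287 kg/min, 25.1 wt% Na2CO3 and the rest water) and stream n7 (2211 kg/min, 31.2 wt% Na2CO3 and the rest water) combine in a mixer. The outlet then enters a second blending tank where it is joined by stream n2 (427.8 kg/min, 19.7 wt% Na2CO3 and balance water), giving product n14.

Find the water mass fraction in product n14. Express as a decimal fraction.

Overall, product flow = 2925.8 kg/min.
water in = 287×0.749 + 2211×0.688 + 427.8×0.803 = 2079.7 kg/min.
water fraction in n14 = 0.7108.

0.7108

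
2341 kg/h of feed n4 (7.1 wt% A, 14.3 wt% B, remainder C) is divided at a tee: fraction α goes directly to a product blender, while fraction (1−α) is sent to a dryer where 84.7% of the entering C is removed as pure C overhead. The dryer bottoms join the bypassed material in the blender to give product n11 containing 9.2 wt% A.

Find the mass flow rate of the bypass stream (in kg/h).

All 2341×0.071 = 166.21 kg/h of A reaches n11, so n11 = 166.21/0.092 = 1806.6 kg/h and vapour = 534.36 kg/h.
The evaporator receives (1−α)·2341 of feed at 0.786 C and removes 0.847 of that C:
0.847×0.786×(1−α)×2341 = 534.36
(1−α) = 534.36/1558.5 = 0.3429;  α = 0.6571.
Bypass flow = 0.6571×2341 = 1538.3 kg/h.

1538 kg/h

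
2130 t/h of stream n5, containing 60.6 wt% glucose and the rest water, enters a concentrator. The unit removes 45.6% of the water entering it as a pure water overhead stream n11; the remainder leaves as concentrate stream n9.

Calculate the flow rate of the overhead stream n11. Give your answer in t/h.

382.7 t/h

water entering = 2130×0.394 = 839.22 t/h; overhead removed = 0.456×839.22 = 382.68 t/h.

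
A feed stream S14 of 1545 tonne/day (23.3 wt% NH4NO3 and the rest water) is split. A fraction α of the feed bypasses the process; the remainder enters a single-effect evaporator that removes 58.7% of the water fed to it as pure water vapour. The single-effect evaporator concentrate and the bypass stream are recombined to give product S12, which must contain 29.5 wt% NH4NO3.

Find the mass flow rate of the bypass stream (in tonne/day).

All 1545×0.233 = 359.99 tonne/day of NH4NO3 reaches S12, so S12 = 359.99/0.295 = 1220.3 tonne/day and vapour = 324.71 tonne/day.
The evaporator receives (1−α)·1545 of feed at 0.767 water and removes 0.587 of that water:
0.587×0.767×(1−α)×1545 = 324.71
(1−α) = 324.71/695.6 = 0.4668;  α = 0.5332.
Bypass flow = 0.5332×1545 = 823.79 tonne/day.

823.8 tonne/day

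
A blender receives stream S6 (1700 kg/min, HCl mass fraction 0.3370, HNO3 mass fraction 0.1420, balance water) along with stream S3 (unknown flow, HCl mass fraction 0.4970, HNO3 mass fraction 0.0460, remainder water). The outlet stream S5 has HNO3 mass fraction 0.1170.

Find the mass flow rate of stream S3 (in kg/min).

598.6 kg/min

Let S3 be the unknown flow. Total out = 1700 + S3.
HNO3 balance: 241.4 + 0.046·S3 = 0.117·(1700 + S3)
(0.046 − 0.117)·S3 = 0.117×1700 − 241.4 = -42.5
S3 = -42.5 / -0.071 = 598.59 kg/min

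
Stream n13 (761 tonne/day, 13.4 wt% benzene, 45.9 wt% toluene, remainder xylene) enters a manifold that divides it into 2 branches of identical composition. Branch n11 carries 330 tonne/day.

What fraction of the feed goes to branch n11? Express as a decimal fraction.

0.434

Fraction to n11 = 330/761 = 0.4336.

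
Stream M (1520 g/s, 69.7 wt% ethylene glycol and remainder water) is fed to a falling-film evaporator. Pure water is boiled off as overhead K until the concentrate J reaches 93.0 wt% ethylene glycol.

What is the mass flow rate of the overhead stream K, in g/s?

ethylene glycol is conserved: 1520×0.697 = 1059.4 g/s all reports to the concentrate.
Concentrate = 1059.4/(target fraction) = 1139.2 g/s.
Overhead = 1520 − 1139.2 = 380.82 g/s.

380.8 g/s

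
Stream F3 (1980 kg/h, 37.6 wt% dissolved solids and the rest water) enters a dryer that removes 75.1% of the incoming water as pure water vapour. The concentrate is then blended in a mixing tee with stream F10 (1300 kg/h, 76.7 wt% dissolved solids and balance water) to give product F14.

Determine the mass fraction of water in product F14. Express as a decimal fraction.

0.260

Vapour removed = 0.751×0.624×1980 = 927.88 kg/h; concentrate = 1052.1 kg/h.
water reaching the mixer = 307.64 (from concentrate) + 1300×0.233 = 610.54 kg/h.
Product flow = 1052.1 + 1300 = 2352.1 kg/h; water fraction = 0.260.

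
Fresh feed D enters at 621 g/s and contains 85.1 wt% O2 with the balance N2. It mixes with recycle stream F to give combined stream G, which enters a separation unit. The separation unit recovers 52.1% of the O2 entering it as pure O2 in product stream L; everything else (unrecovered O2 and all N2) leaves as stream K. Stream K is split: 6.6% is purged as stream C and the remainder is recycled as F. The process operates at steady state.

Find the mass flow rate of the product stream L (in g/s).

498.2 g/s

O2 in G: m_A = 621×0.851 + (1−0.066)·(1−0.521)·m_A, so m_A = 528.47/0.5526 = 956.31 g/s.
Product L = 0.521×956.31 = 498.24 g/s.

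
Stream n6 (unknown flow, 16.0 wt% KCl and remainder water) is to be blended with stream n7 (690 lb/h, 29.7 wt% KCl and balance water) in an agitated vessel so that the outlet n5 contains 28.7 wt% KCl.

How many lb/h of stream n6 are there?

54.33 lb/h

Let n6 be the unknown flow. Total out = 690 + n6.
KCl balance: 204.93 + 0.160·n6 = 0.287·(690 + n6)
(0.160 − 0.287)·n6 = 0.287×690 − 204.93 = -6.9
n6 = -6.9 / -0.127 = 54.331 lb/h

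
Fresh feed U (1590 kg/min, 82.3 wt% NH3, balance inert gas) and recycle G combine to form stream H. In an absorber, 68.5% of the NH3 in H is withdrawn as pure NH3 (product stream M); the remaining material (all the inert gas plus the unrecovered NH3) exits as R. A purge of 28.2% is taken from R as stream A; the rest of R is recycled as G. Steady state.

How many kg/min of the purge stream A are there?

431.6 kg/min

inert gas enters only via U and leaves only via the purge: 1590×0.177 = 0.282×(inert gas in R), and the absorber passes all inert gas, so inert gas in H = inert gas in R = 997.98 kg/min.
NH3 in H: m_A = 1590×0.823 + (1−0.282)·(1−0.685)·m_A, so m_A = 1308.6/0.7738 = 1691 kg/min.
R = (1−0.685)×1691 + 997.98 = 1530.7 kg/min.
Purge A = 0.282×1530.7 = 431.64 kg/min.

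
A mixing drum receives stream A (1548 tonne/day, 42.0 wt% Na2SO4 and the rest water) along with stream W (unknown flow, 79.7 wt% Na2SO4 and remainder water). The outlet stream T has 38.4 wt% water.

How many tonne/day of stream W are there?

1676 tonne/day

Let W be the unknown flow. Total out = 1548 + W.
water balance: 897.84 + 0.203·W = 0.384·(1548 + W)
(0.203 − 0.384)·W = 0.384×1548 − 897.84 = -303.41
W = -303.41 / -0.181 = 1676.3 tonne/day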